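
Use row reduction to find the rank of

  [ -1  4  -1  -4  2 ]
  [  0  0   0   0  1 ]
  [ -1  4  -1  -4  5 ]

Multiply R1 by -1.
  [  1  -4   1   4  -2 ]
  [  0   0   0   0   1 ]
  [ -1   4  -1  -4   5 ]
Add R1 to R3.
  [ 1  -4  1  4  -2 ]
  [ 0   0  0  0   1 ]
  [ 0   0  0  0   3 ]
Subtract 3 times R2 from R3.
  [ 1  -4  1  4  -2 ]
  [ 0   0  0  0   1 ]
  [ 0   0  0  0   0 ]
Add 2 times R2 to R1.
  [ 1  -4  1  4  0 ]
  [ 0   0  0  0  1 ]
  [ 0   0  0  0  0 ]
The reduced form has 2 nonzero rows.

rank = 2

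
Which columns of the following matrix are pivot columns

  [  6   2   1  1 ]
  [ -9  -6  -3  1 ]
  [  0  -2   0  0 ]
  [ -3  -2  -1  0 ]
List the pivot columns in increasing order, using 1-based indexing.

1, 2, 3, 4

R1 ← 1/6·R1
R2 ← R2 + 9·R1
R4 ← R4 + 3·R1
R2 ← -1/3·R2
R3 ← R3 + 2·R2
R4 ← R4 + R2
R4 ← -3·R4
R3 ← R3 + 5/3·R4
R2 ← R2 + 5/6·R4
R1 ← R1 − 1/6·R4
R2 ← R2 − 1/2·R3
R1 ← R1 − 1/6·R3
R1 ← R1 − 1/3·R2
Pivot columns are the columns containing a leading 1.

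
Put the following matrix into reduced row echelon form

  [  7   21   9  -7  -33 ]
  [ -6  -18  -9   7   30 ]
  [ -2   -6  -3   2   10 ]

R1 → 1/7·R1
R2 → R2 + 6·R1
R3 → R3 + 2·R1
R2 → -7/9·R2
R3 → R3 + 3/7·R2
R3 → -3·R3
R2 → R2 + 7/9·R3
R1 → R1 + R3
R1 → R1 − 9/7·R2

[[1, 3, 0, 0, -3], [0, 0, 1, 0, -4/3], [0, 0, 0, 1, 0]]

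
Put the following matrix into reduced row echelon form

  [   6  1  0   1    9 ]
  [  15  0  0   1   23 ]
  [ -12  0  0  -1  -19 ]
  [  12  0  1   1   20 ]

R1 ← 1/6·R1
  [   1  1/6  0  1/6  3/2 ]
  [  15    0  0    1   23 ]
  [ -12    0  0   -1  -19 ]
  [  12    0  1    1   20 ]
R2 ← R2 − 15·R1
  [   1   1/6  0   1/6  3/2 ]
  [   0  -5/2  0  -3/2  1/2 ]
  [ -12     0  0    -1  -19 ]
  [  12     0  1     1   20 ]
R3 ← R3 + 12·R1
  [  1   1/6  0   1/6  3/2 ]
  [  0  -5/2  0  -3/2  1/2 ]
  [  0     2  0     1   -1 ]
  [ 12     0  1     1   20 ]
R4 ← R4 − 12·R1
  [ 1   1/6  0   1/6  3/2 ]
  [ 0  -5/2  0  -3/2  1/2 ]
  [ 0     2  0     1   -1 ]
  [ 0    -2  1    -1    2 ]
R2 ← -2/5·R2
  [ 1  1/6  0  1/6   3/2 ]
  [ 0    1  0  3/5  -1/5 ]
  [ 0    2  0    1    -1 ]
  [ 0   -2  1   -1     2 ]
R3 ← R3 − 2·R2
  [ 1  1/6  0   1/6   3/2 ]
  [ 0    1  0   3/5  -1/5 ]
  [ 0    0  0  -1/5  -3/5 ]
  [ 0   -2  1    -1     2 ]
R4 ← R4 + 2·R2
  [ 1  1/6  0   1/6   3/2 ]
  [ 0    1  0   3/5  -1/5 ]
  [ 0    0  0  -1/5  -3/5 ]
  [ 0    0  1   1/5   8/5 ]
R3 ↔ R4
  [ 1  1/6  0   1/6   3/2 ]
  [ 0    1  0   3/5  -1/5 ]
  [ 0    0  1   1/5   8/5 ]
  [ 0    0  0  -1/5  -3/5 ]
R4 ← -5·R4
  [ 1  1/6  0  1/6   3/2 ]
  [ 0    1  0  3/5  -1/5 ]
  [ 0    0  1  1/5   8/5 ]
  [ 0    0  0    1     3 ]
R3 ← R3 − 1/5·R4
  [ 1  1/6  0  1/6   3/2 ]
  [ 0    1  0  3/5  -1/5 ]
  [ 0    0  1    0     1 ]
  [ 0    0  0    1     3 ]
R2 ← R2 − 3/5·R4
  [ 1  1/6  0  1/6  3/2 ]
  [ 0    1  0    0   -2 ]
  [ 0    0  1    0    1 ]
  [ 0    0  0    1    3 ]
R1 ← R1 − 1/6·R4
  [ 1  1/6  0  0   1 ]
  [ 0    1  0  0  -2 ]
  [ 0    0  1  0   1 ]
  [ 0    0  0  1   3 ]
R1 ← R1 − 1/6·R2
  [ 1  0  0  0  4/3 ]
  [ 0  1  0  0   -2 ]
  [ 0  0  1  0    1 ]
  [ 0  0  0  1    3 ]

[[1, 0, 0, 0, 4/3], [0, 1, 0, 0, -2], [0, 0, 1, 0, 1], [0, 0, 0, 1, 3]]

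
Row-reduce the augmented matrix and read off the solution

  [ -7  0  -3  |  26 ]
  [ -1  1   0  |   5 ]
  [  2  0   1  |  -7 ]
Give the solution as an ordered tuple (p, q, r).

(-5, 0, 3)

Multiply R1 by -1/7.
Add R1 to R2.
Subtract 2 times R1 from R3.
Multiply R3 by 7.
Subtract 3/7 times R3 from R2.
Subtract 3/7 times R3 from R1.
Reading off the last column: p = -5, q = 0, r = 3.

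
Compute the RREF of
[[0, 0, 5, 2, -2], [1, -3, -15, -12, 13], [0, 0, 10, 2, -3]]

[[1, -3, 0, 0, 4], [0, 0, 1, 0, -1/5], [0, 0, 0, 1, -1/2]]

ρ1 <=> ρ2
  [ 1  -3  -15  -12  13 ]
  [ 0   0    5    2  -2 ]
  [ 0   0   10    2  -3 ]
ρ2 → 1/5·ρ2
  [ 1  -3  -15  -12    13 ]
  [ 0   0    1  2/5  -2/5 ]
  [ 0   0   10    2    -3 ]
ρ3 → ρ3 − 10·ρ2
  [ 1  -3  -15  -12    13 ]
  [ 0   0    1  2/5  -2/5 ]
  [ 0   0    0   -2     1 ]
ρ3 → -1/2·ρ3
  [ 1  -3  -15  -12    13 ]
  [ 0   0    1  2/5  -2/5 ]
  [ 0   0    0    1  -1/2 ]
ρ2 → ρ2 − 2/5·ρ3
  [ 1  -3  -15  -12    13 ]
  [ 0   0    1    0  -1/5 ]
  [ 0   0    0    1  -1/2 ]
ρ1 → ρ1 + 12·ρ3
  [ 1  -3  -15  0     7 ]
  [ 0   0    1  0  -1/5 ]
  [ 0   0    0  1  -1/2 ]
ρ1 → ρ1 + 15·ρ2
  [ 1  -3  0  0     4 ]
  [ 0   0  1  0  -1/5 ]
  [ 0   0  0  1  -1/2 ]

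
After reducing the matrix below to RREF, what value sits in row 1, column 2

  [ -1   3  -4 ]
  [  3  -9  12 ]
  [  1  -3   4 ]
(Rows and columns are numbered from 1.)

-3

R1 := -1·R1
  [ 1  -3   4 ]
  [ 3  -9  12 ]
  [ 1  -3   4 ]
R2 := R2 − 3·R1
  [ 1  -3  4 ]
  [ 0   0  0 ]
  [ 1  -3  4 ]
R3 := R3 − R1
  [ 1  -3  4 ]
  [ 0   0  0 ]
  [ 0   0  0 ]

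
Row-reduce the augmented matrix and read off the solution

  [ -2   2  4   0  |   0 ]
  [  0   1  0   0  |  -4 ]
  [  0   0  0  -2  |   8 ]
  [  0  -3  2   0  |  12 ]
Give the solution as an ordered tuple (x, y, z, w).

Multiply r1 by -1/2.
  [ 1  -1  -2   0  |   0 ]
  [ 0   1   0   0  |  -4 ]
  [ 0   0   0  -2  |   8 ]
  [ 0  -3   2   0  |  12 ]
Add 3 times r2 to r4.
  [ 1  -1  -2   0  |   0 ]
  [ 0   1   0   0  |  -4 ]
  [ 0   0   0  -2  |   8 ]
  [ 0   0   2   0  |   0 ]
Swap r3 and r4.
  [ 1  -1  -2   0  |   0 ]
  [ 0   1   0   0  |  -4 ]
  [ 0   0   2   0  |   0 ]
  [ 0   0   0  -2  |   8 ]
Multiply r3 by 1/2.
  [ 1  -1  -2   0  |   0 ]
  [ 0   1   0   0  |  -4 ]
  [ 0   0   1   0  |   0 ]
  [ 0   0   0  -2  |   8 ]
Multiply r4 by -1/2.
  [ 1  -1  -2  0  |   0 ]
  [ 0   1   0  0  |  -4 ]
  [ 0   0   1  0  |   0 ]
  [ 0   0   0  1  |  -4 ]
Add 2 times r3 to r1.
  [ 1  -1  0  0  |   0 ]
  [ 0   1  0  0  |  -4 ]
  [ 0   0  1  0  |   0 ]
  [ 0   0  0  1  |  -4 ]
Add r2 to r1.
  [ 1  0  0  0  |  -4 ]
  [ 0  1  0  0  |  -4 ]
  [ 0  0  1  0  |   0 ]
  [ 0  0  0  1  |  -4 ]
Reading off the last column: x = -4, y = -4, z = 0, w = -4.

(-4, -4, 0, -4)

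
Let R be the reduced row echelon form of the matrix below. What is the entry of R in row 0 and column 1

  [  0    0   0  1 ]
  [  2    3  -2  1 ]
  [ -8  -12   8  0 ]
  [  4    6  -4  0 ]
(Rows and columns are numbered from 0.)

3/2

R1 <=> R2
  [  2    3  -2  1 ]
  [  0    0   0  1 ]
  [ -8  -12   8  0 ]
  [  4    6  -4  0 ]
R1 := 1/2·R1
  [  1  3/2  -1  1/2 ]
  [  0    0   0    1 ]
  [ -8  -12   8    0 ]
  [  4    6  -4    0 ]
R3 := R3 + 8·R1
  [ 1  3/2  -1  1/2 ]
  [ 0    0   0    1 ]
  [ 0    0   0    4 ]
  [ 4    6  -4    0 ]
R4 := R4 − 4·R1
  [ 1  3/2  -1  1/2 ]
  [ 0    0   0    1 ]
  [ 0    0   0    4 ]
  [ 0    0   0   -2 ]
R3 := R3 − 4·R2
  [ 1  3/2  -1  1/2 ]
  [ 0    0   0    1 ]
  [ 0    0   0    0 ]
  [ 0    0   0   -2 ]
R4 := R4 + 2·R2
  [ 1  3/2  -1  1/2 ]
  [ 0    0   0    1 ]
  [ 0    0   0    0 ]
  [ 0    0   0    0 ]
R1 := R1 − 1/2·R2
  [ 1  3/2  -1  0 ]
  [ 0    0   0  1 ]
  [ 0    0   0  0 ]
  [ 0    0   0  0 ]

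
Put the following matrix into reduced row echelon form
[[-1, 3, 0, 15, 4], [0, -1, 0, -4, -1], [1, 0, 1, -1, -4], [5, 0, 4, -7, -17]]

[[1, 0, 0, -3, -1], [0, 1, 0, 4, 1], [0, 0, 1, 2, -3], [0, 0, 0, 0, 0]]

R1 → -1·R1
  [ 1  -3  0  -15   -4 ]
  [ 0  -1  0   -4   -1 ]
  [ 1   0  1   -1   -4 ]
  [ 5   0  4   -7  -17 ]
R3 → R3 − R1
  [ 1  -3  0  -15   -4 ]
  [ 0  -1  0   -4   -1 ]
  [ 0   3  1   14    0 ]
  [ 5   0  4   -7  -17 ]
R4 → R4 − 5·R1
  [ 1  -3  0  -15  -4 ]
  [ 0  -1  0   -4  -1 ]
  [ 0   3  1   14   0 ]
  [ 0  15  4   68   3 ]
R2 → -1·R2
  [ 1  -3  0  -15  -4 ]
  [ 0   1  0    4   1 ]
  [ 0   3  1   14   0 ]
  [ 0  15  4   68   3 ]
R3 → R3 − 3·R2
  [ 1  -3  0  -15  -4 ]
  [ 0   1  0    4   1 ]
  [ 0   0  1    2  -3 ]
  [ 0  15  4   68   3 ]
R4 → R4 − 15·R2
  [ 1  -3  0  -15   -4 ]
  [ 0   1  0    4    1 ]
  [ 0   0  1    2   -3 ]
  [ 0   0  4    8  -12 ]
R4 → R4 − 4·R3
  [ 1  -3  0  -15  -4 ]
  [ 0   1  0    4   1 ]
  [ 0   0  1    2  -3 ]
  [ 0   0  0    0   0 ]
R1 → R1 + 3·R2
  [ 1  0  0  -3  -1 ]
  [ 0  1  0   4   1 ]
  [ 0  0  1   2  -3 ]
  [ 0  0  0   0   0 ]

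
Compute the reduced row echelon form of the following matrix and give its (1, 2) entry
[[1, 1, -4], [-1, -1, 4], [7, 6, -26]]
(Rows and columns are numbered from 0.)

R2 → R2 + R1
  [ 1  1   -4 ]
  [ 0  0    0 ]
  [ 7  6  -26 ]
R3 → R3 − 7·R1
  [ 1   1  -4 ]
  [ 0   0   0 ]
  [ 0  -1   2 ]
R2 <-> R3
  [ 1   1  -4 ]
  [ 0  -1   2 ]
  [ 0   0   0 ]
R2 → -1·R2
  [ 1  1  -4 ]
  [ 0  1  -2 ]
  [ 0  0   0 ]
R1 → R1 − R2
  [ 1  0  -2 ]
  [ 0  1  -2 ]
  [ 0  0   0 ]

-2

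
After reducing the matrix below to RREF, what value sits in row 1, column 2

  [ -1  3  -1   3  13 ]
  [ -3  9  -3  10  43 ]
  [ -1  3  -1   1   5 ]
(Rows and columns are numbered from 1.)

-3

Multiply r1 by -1.
  [  1  -3   1  -3  -13 ]
  [ -3   9  -3  10   43 ]
  [ -1   3  -1   1    5 ]
Add 3 times r1 to r2.
  [  1  -3   1  -3  -13 ]
  [  0   0   0   1    4 ]
  [ -1   3  -1   1    5 ]
Add r1 to r3.
  [ 1  -3  1  -3  -13 ]
  [ 0   0  0   1    4 ]
  [ 0   0  0  -2   -8 ]
Add 2 times r2 to r3.
  [ 1  -3  1  -3  -13 ]
  [ 0   0  0   1    4 ]
  [ 0   0  0   0    0 ]
Add 3 times r2 to r1.
  [ 1  -3  1  0  -1 ]
  [ 0   0  0  1   4 ]
  [ 0   0  0  0   0 ]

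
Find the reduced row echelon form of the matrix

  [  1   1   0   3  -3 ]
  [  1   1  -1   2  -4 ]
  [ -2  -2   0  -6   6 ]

Subtract ρ1 from ρ2.
  [  1   1   0   3  -3 ]
  [  0   0  -1  -1  -1 ]
  [ -2  -2   0  -6   6 ]
Add 2 times ρ1 to ρ3.
  [ 1  1   0   3  -3 ]
  [ 0  0  -1  -1  -1 ]
  [ 0  0   0   0   0 ]
Multiply ρ2 by -1.
  [ 1  1  0  3  -3 ]
  [ 0  0  1  1   1 ]
  [ 0  0  0  0   0 ]

[[1, 1, 0, 3, -3], [0, 0, 1, 1, 1], [0, 0, 0, 0, 0]]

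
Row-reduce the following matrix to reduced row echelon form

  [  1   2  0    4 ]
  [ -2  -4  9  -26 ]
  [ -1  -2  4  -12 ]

r2 → r2 + 2·r1
  [  1   2  0    4 ]
  [  0   0  9  -18 ]
  [ -1  -2  4  -12 ]
r3 → r3 + r1
  [ 1  2  0    4 ]
  [ 0  0  9  -18 ]
  [ 0  0  4   -8 ]
r2 → 1/9·r2
  [ 1  2  0   4 ]
  [ 0  0  1  -2 ]
  [ 0  0  4  -8 ]
r3 → r3 − 4·r2
  [ 1  2  0   4 ]
  [ 0  0  1  -2 ]
  [ 0  0  0   0 ]

[[1, 2, 0, 4], [0, 0, 1, -2], [0, 0, 0, 0]]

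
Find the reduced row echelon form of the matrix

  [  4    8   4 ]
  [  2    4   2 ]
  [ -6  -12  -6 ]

R1 → 1/4·R1
  [  1    2   1 ]
  [  2    4   2 ]
  [ -6  -12  -6 ]
R2 → R2 − 2·R1
  [  1    2   1 ]
  [  0    0   0 ]
  [ -6  -12  -6 ]
R3 → R3 + 6·R1
  [ 1  2  1 ]
  [ 0  0  0 ]
  [ 0  0  0 ]

[[1, 2, 1], [0, 0, 0], [0, 0, 0]]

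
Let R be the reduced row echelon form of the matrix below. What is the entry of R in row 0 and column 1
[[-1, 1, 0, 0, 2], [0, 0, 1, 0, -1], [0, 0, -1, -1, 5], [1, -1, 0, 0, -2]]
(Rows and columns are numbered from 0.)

R1 := -1·R1
R4 := R4 − R1
R3 := R3 + R2
R3 := -1·R3

-1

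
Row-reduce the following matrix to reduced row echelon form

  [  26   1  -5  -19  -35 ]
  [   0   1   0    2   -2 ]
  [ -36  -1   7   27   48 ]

r1 := 1/26·r1
  [   1  1/26  -5/26  -19/26  -35/26 ]
  [   0     1      0       2      -2 ]
  [ -36    -1      7      27      48 ]
r3 := r3 + 36·r1
  [ 1  1/26  -5/26  -19/26  -35/26 ]
  [ 0     1      0       2      -2 ]
  [ 0  5/13   1/13    9/13   -6/13 ]
r3 := r3 − 5/13·r2
  [ 1  1/26  -5/26  -19/26  -35/26 ]
  [ 0     1      0       2      -2 ]
  [ 0     0   1/13   -1/13    4/13 ]
r3 := 13·r3
  [ 1  1/26  -5/26  -19/26  -35/26 ]
  [ 0     1      0       2      -2 ]
  [ 0     0      1      -1       4 ]
r1 := r1 + 5/26·r3
  [ 1  1/26  0  -12/13  -15/26 ]
  [ 0     1  0       2      -2 ]
  [ 0     0  1      -1       4 ]
r1 := r1 − 1/26·r2
  [ 1  0  0  -1  -1/2 ]
  [ 0  1  0   2    -2 ]
  [ 0  0  1  -1     4 ]

[[1, 0, 0, -1, -1/2], [0, 1, 0, 2, -2], [0, 0, 1, -1, 4]]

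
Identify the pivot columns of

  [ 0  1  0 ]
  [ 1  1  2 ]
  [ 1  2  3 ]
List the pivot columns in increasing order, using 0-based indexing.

0, 1, 2

Swap R1 and R2.
  [ 1  1  2 ]
  [ 0  1  0 ]
  [ 1  2  3 ]
Subtract R1 from R3.
  [ 1  1  2 ]
  [ 0  1  0 ]
  [ 0  1  1 ]
Subtract R2 from R3.
  [ 1  1  2 ]
  [ 0  1  0 ]
  [ 0  0  1 ]
Subtract 2 times R3 from R1.
  [ 1  1  0 ]
  [ 0  1  0 ]
  [ 0  0  1 ]
Subtract R2 from R1.
  [ 1  0  0 ]
  [ 0  1  0 ]
  [ 0  0  1 ]
Pivot columns are the columns containing a leading 1.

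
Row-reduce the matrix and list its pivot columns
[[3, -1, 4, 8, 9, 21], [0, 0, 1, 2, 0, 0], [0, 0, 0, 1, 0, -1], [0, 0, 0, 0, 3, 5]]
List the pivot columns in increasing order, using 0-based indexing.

0, 2, 3, 4

ρ1 -> 1/3·ρ1
  [ 1  -1/3  4/3  8/3  3   7 ]
  [ 0     0    1    2  0   0 ]
  [ 0     0    0    1  0  -1 ]
  [ 0     0    0    0  3   5 ]
ρ4 -> 1/3·ρ4
  [ 1  -1/3  4/3  8/3  3    7 ]
  [ 0     0    1    2  0    0 ]
  [ 0     0    0    1  0   -1 ]
  [ 0     0    0    0  1  5/3 ]
ρ1 -> ρ1 − 3·ρ4
  [ 1  -1/3  4/3  8/3  0    2 ]
  [ 0     0    1    2  0    0 ]
  [ 0     0    0    1  0   -1 ]
  [ 0     0    0    0  1  5/3 ]
ρ2 -> ρ2 − 2·ρ3
  [ 1  -1/3  4/3  8/3  0    2 ]
  [ 0     0    1    0  0    2 ]
  [ 0     0    0    1  0   -1 ]
  [ 0     0    0    0  1  5/3 ]
ρ1 -> ρ1 − 8/3·ρ3
  [ 1  -1/3  4/3  0  0  14/3 ]
  [ 0     0    1  0  0     2 ]
  [ 0     0    0  1  0    -1 ]
  [ 0     0    0  0  1   5/3 ]
ρ1 -> ρ1 − 4/3·ρ2
  [ 1  -1/3  0  0  0    2 ]
  [ 0     0  1  0  0    2 ]
  [ 0     0  0  1  0   -1 ]
  [ 0     0  0  0  1  5/3 ]
Pivot columns are the columns containing a leading 1.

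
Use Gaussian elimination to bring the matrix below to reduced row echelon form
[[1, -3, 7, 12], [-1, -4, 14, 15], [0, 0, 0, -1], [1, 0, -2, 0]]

[[1, 0, -2, 0], [0, 1, -3, 0], [0, 0, 0, 1], [0, 0, 0, 0]]

R2 -> R2 + R1
  [ 1  -3   7  12 ]
  [ 0  -7  21  27 ]
  [ 0   0   0  -1 ]
  [ 1   0  -2   0 ]
R4 -> R4 − R1
  [ 1  -3   7   12 ]
  [ 0  -7  21   27 ]
  [ 0   0   0   -1 ]
  [ 0   3  -9  -12 ]
R2 -> -1/7·R2
  [ 1  -3   7     12 ]
  [ 0   1  -3  -27/7 ]
  [ 0   0   0     -1 ]
  [ 0   3  -9    -12 ]
R4 -> R4 − 3·R2
  [ 1  -3   7     12 ]
  [ 0   1  -3  -27/7 ]
  [ 0   0   0     -1 ]
  [ 0   0   0   -3/7 ]
R3 -> -1·R3
  [ 1  -3   7     12 ]
  [ 0   1  -3  -27/7 ]
  [ 0   0   0      1 ]
  [ 0   0   0   -3/7 ]
R4 -> R4 + 3/7·R3
  [ 1  -3   7     12 ]
  [ 0   1  -3  -27/7 ]
  [ 0   0   0      1 ]
  [ 0   0   0      0 ]
R2 -> R2 + 27/7·R3
  [ 1  -3   7  12 ]
  [ 0   1  -3   0 ]
  [ 0   0   0   1 ]
  [ 0   0   0   0 ]
R1 -> R1 − 12·R3
  [ 1  -3   7  0 ]
  [ 0   1  -3  0 ]
  [ 0   0   0  1 ]
  [ 0   0   0  0 ]
R1 -> R1 + 3·R2
  [ 1  0  -2  0 ]
  [ 0  1  -3  0 ]
  [ 0  0   0  1 ]
  [ 0  0   0  0 ]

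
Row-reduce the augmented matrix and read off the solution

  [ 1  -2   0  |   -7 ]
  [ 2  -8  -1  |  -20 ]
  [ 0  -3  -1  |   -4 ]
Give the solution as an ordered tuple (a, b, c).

(-3, 2, -2)

Subtract 2 times ρ1 from ρ2.
Multiply ρ2 by -1/4.
Add 3 times ρ2 to ρ3.
Multiply ρ3 by -4.
Subtract 1/4 times ρ3 from ρ2.
Add 2 times ρ2 to ρ1.
Reading off the last column: a = -3, b = 2, c = -2.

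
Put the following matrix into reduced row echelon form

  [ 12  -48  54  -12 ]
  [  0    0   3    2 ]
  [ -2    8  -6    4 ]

ρ1 := 1/12·ρ1
  [  1  -4  9/2  -1 ]
  [  0   0    3   2 ]
  [ -2   8   -6   4 ]
ρ3 := ρ3 + 2·ρ1
  [ 1  -4  9/2  -1 ]
  [ 0   0    3   2 ]
  [ 0   0    3   2 ]
ρ2 := 1/3·ρ2
  [ 1  -4  9/2   -1 ]
  [ 0   0    1  2/3 ]
  [ 0   0    3    2 ]
ρ3 := ρ3 − 3·ρ2
  [ 1  -4  9/2   -1 ]
  [ 0   0    1  2/3 ]
  [ 0   0    0    0 ]
ρ1 := ρ1 − 9/2·ρ2
  [ 1  -4  0   -4 ]
  [ 0   0  1  2/3 ]
  [ 0   0  0    0 ]

[[1, -4, 0, -4], [0, 0, 1, 2/3], [0, 0, 0, 0]]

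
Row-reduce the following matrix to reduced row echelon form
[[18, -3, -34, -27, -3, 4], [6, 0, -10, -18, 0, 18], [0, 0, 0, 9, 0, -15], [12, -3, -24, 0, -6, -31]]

[[1, 0, -5/3, 0, 0, -2], [0, 1, 4/3, 0, 0, 1], [0, 0, 0, 1, 0, -5/3], [0, 0, 0, 0, 1, 2/3]]

r1 → 1/18·r1
  [  1  -1/6  -17/9  -3/2  -1/6  2/9 ]
  [  6     0    -10   -18     0   18 ]
  [  0     0      0     9     0  -15 ]
  [ 12    -3    -24     0    -6  -31 ]
r2 → r2 − 6·r1
  [  1  -1/6  -17/9  -3/2  -1/6   2/9 ]
  [  0     1    4/3    -9     1  50/3 ]
  [  0     0      0     9     0   -15 ]
  [ 12    -3    -24     0    -6   -31 ]
r4 → r4 − 12·r1
  [ 1  -1/6  -17/9  -3/2  -1/6     2/9 ]
  [ 0     1    4/3    -9     1    50/3 ]
  [ 0     0      0     9     0     -15 ]
  [ 0    -1   -4/3    18    -4  -101/3 ]
r4 → r4 + r2
  [ 1  -1/6  -17/9  -3/2  -1/6   2/9 ]
  [ 0     1    4/3    -9     1  50/3 ]
  [ 0     0      0     9     0   -15 ]
  [ 0     0      0     9    -3   -17 ]
r3 → 1/9·r3
  [ 1  -1/6  -17/9  -3/2  -1/6   2/9 ]
  [ 0     1    4/3    -9     1  50/3 ]
  [ 0     0      0     1     0  -5/3 ]
  [ 0     0      0     9    -3   -17 ]
r4 → r4 − 9·r3
  [ 1  -1/6  -17/9  -3/2  -1/6   2/9 ]
  [ 0     1    4/3    -9     1  50/3 ]
  [ 0     0      0     1     0  -5/3 ]
  [ 0     0      0     0    -3    -2 ]
r4 → -1/3·r4
  [ 1  -1/6  -17/9  -3/2  -1/6   2/9 ]
  [ 0     1    4/3    -9     1  50/3 ]
  [ 0     0      0     1     0  -5/3 ]
  [ 0     0      0     0     1   2/3 ]
r2 → r2 − r4
  [ 1  -1/6  -17/9  -3/2  -1/6   2/9 ]
  [ 0     1    4/3    -9     0    16 ]
  [ 0     0      0     1     0  -5/3 ]
  [ 0     0      0     0     1   2/3 ]
r1 → r1 + 1/6·r4
  [ 1  -1/6  -17/9  -3/2  0   1/3 ]
  [ 0     1    4/3    -9  0    16 ]
  [ 0     0      0     1  0  -5/3 ]
  [ 0     0      0     0  1   2/3 ]
r2 → r2 + 9·r3
  [ 1  -1/6  -17/9  -3/2  0   1/3 ]
  [ 0     1    4/3     0  0     1 ]
  [ 0     0      0     1  0  -5/3 ]
  [ 0     0      0     0  1   2/3 ]
r1 → r1 + 3/2·r3
  [ 1  -1/6  -17/9  0  0  -13/6 ]
  [ 0     1    4/3  0  0      1 ]
  [ 0     0      0  1  0   -5/3 ]
  [ 0     0      0  0  1    2/3 ]
r1 → r1 + 1/6·r2
  [ 1  0  -5/3  0  0    -2 ]
  [ 0  1   4/3  0  0     1 ]
  [ 0  0     0  1  0  -5/3 ]
  [ 0  0     0  0  1   2/3 ]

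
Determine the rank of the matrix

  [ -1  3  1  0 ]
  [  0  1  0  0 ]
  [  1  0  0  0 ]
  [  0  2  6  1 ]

Multiply R1 by -1.
  [ 1  -3  -1  0 ]
  [ 0   1   0  0 ]
  [ 1   0   0  0 ]
  [ 0   2   6  1 ]
Subtract R1 from R3.
  [ 1  -3  -1  0 ]
  [ 0   1   0  0 ]
  [ 0   3   1  0 ]
  [ 0   2   6  1 ]
Subtract 3 times R2 from R3.
  [ 1  -3  -1  0 ]
  [ 0   1   0  0 ]
  [ 0   0   1  0 ]
  [ 0   2   6  1 ]
Subtract 2 times R2 from R4.
  [ 1  -3  -1  0 ]
  [ 0   1   0  0 ]
  [ 0   0   1  0 ]
  [ 0   0   6  1 ]
Subtract 6 times R3 from R4.
  [ 1  -3  -1  0 ]
  [ 0   1   0  0 ]
  [ 0   0   1  0 ]
  [ 0   0   0  1 ]
Add R3 to R1.
  [ 1  -3  0  0 ]
  [ 0   1  0  0 ]
  [ 0   0  1  0 ]
  [ 0   0  0  1 ]
Add 3 times R2 to R1.
  [ 1  0  0  0 ]
  [ 0  1  0  0 ]
  [ 0  0  1  0 ]
  [ 0  0  0  1 ]
The reduced form has 4 nonzero rows.

rank = 4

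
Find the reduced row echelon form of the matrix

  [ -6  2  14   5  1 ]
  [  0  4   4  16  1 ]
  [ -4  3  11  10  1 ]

[[1, 0, -2, 1/2, 0], [0, 1, 1, 4, 0], [0, 0, 0, 0, 1]]

R1 -> -1/6·R1
  [  1  -1/3  -7/3  -5/6  -1/6 ]
  [  0     4     4    16     1 ]
  [ -4     3    11    10     1 ]
R3 -> R3 + 4·R1
  [ 1  -1/3  -7/3  -5/6  -1/6 ]
  [ 0     4     4    16     1 ]
  [ 0   5/3   5/3  20/3   1/3 ]
R2 -> 1/4·R2
  [ 1  -1/3  -7/3  -5/6  -1/6 ]
  [ 0     1     1     4   1/4 ]
  [ 0   5/3   5/3  20/3   1/3 ]
R3 -> R3 − 5/3·R2
  [ 1  -1/3  -7/3  -5/6   -1/6 ]
  [ 0     1     1     4    1/4 ]
  [ 0     0     0     0  -1/12 ]
R3 -> -12·R3
  [ 1  -1/3  -7/3  -5/6  -1/6 ]
  [ 0     1     1     4   1/4 ]
  [ 0     0     0     0     1 ]
R2 -> R2 − 1/4·R3
  [ 1  -1/3  -7/3  -5/6  -1/6 ]
  [ 0     1     1     4     0 ]
  [ 0     0     0     0     1 ]
R1 -> R1 + 1/6·R3
  [ 1  -1/3  -7/3  -5/6  0 ]
  [ 0     1     1     4  0 ]
  [ 0     0     0     0  1 ]
R1 -> R1 + 1/3·R2
  [ 1  0  -2  1/2  0 ]
  [ 0  1   1    4  0 ]
  [ 0  0   0    0  1 ]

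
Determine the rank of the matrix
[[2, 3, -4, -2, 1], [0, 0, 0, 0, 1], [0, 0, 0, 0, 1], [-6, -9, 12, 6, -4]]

rank = 2

Multiply r1 by 1/2.
  [  1  3/2  -2  -1  1/2 ]
  [  0    0   0   0    1 ]
  [  0    0   0   0    1 ]
  [ -6   -9  12   6   -4 ]
Add 6 times r1 to r4.
  [ 1  3/2  -2  -1  1/2 ]
  [ 0    0   0   0    1 ]
  [ 0    0   0   0    1 ]
  [ 0    0   0   0   -1 ]
Subtract r2 from r3.
  [ 1  3/2  -2  -1  1/2 ]
  [ 0    0   0   0    1 ]
  [ 0    0   0   0    0 ]
  [ 0    0   0   0   -1 ]
Add r2 to r4.
  [ 1  3/2  -2  -1  1/2 ]
  [ 0    0   0   0    1 ]
  [ 0    0   0   0    0 ]
  [ 0    0   0   0    0 ]
Subtract 1/2 times r2 from r1.
  [ 1  3/2  -2  -1  0 ]
  [ 0    0   0   0  1 ]
  [ 0    0   0   0  0 ]
  [ 0    0   0   0  0 ]
The reduced form has 2 nonzero rows.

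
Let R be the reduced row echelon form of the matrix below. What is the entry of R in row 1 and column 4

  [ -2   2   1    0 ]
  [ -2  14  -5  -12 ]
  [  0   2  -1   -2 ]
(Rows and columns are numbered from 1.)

Multiply R1 by -1/2.
  [  1  -1  -1/2    0 ]
  [ -2  14    -5  -12 ]
  [  0   2    -1   -2 ]
Add 2 times R1 to R2.
  [ 1  -1  -1/2    0 ]
  [ 0  12    -6  -12 ]
  [ 0   2    -1   -2 ]
Multiply R2 by 1/12.
  [ 1  -1  -1/2   0 ]
  [ 0   1  -1/2  -1 ]
  [ 0   2    -1  -2 ]
Subtract 2 times R2 from R3.
  [ 1  -1  -1/2   0 ]
  [ 0   1  -1/2  -1 ]
  [ 0   0     0   0 ]
Add R2 to R1.
  [ 1  0    -1  -1 ]
  [ 0  1  -1/2  -1 ]
  [ 0  0     0   0 ]

-1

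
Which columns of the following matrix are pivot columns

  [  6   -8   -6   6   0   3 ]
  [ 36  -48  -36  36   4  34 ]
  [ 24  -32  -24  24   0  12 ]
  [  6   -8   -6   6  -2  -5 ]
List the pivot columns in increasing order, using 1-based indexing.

Multiply R1 by 1/6.
  [  1  -4/3   -1   1   0  1/2 ]
  [ 36   -48  -36  36   4   34 ]
  [ 24   -32  -24  24   0   12 ]
  [  6    -8   -6   6  -2   -5 ]
Subtract 36 times R1 from R2.
  [  1  -4/3   -1   1   0  1/2 ]
  [  0     0    0   0   4   16 ]
  [ 24   -32  -24  24   0   12 ]
  [  6    -8   -6   6  -2   -5 ]
Subtract 24 times R1 from R3.
  [ 1  -4/3  -1  1   0  1/2 ]
  [ 0     0   0  0   4   16 ]
  [ 0     0   0  0   0    0 ]
  [ 6    -8  -6  6  -2   -5 ]
Subtract 6 times R1 from R4.
  [ 1  -4/3  -1  1   0  1/2 ]
  [ 0     0   0  0   4   16 ]
  [ 0     0   0  0   0    0 ]
  [ 0     0   0  0  -2   -8 ]
Multiply R2 by 1/4.
  [ 1  -4/3  -1  1   0  1/2 ]
  [ 0     0   0  0   1    4 ]
  [ 0     0   0  0   0    0 ]
  [ 0     0   0  0  -2   -8 ]
Add 2 times R2 to R4.
  [ 1  -4/3  -1  1  0  1/2 ]
  [ 0     0   0  0  1    4 ]
  [ 0     0   0  0  0    0 ]
  [ 0     0   0  0  0    0 ]
Pivot columns are the columns containing a leading 1.

1, 5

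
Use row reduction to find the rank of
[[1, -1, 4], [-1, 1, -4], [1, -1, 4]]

rank = 1

R2 → R2 + R1
  [ 1  -1  4 ]
  [ 0   0  0 ]
  [ 1  -1  4 ]
R3 → R3 − R1
  [ 1  -1  4 ]
  [ 0   0  0 ]
  [ 0   0  0 ]
The reduced form has 1 nonzero row.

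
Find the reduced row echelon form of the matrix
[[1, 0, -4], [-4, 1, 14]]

Add 4 times ρ1 to ρ2.
  [ 1  0  -4 ]
  [ 0  1  -2 ]

[[1, 0, -4], [0, 1, -2]]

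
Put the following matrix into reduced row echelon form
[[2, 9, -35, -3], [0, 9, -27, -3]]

r1 -> 1/2·r1
  [ 1  9/2  -35/2  -3/2 ]
  [ 0    9    -27    -3 ]
r2 -> 1/9·r2
  [ 1  9/2  -35/2  -3/2 ]
  [ 0    1     -3  -1/3 ]
r1 -> r1 − 9/2·r2
  [ 1  0  -4     0 ]
  [ 0  1  -3  -1/3 ]

[[1, 0, -4, 0], [0, 1, -3, -1/3]]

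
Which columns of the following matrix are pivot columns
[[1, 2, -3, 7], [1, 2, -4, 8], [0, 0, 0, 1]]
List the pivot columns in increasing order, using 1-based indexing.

Subtract ρ1 from ρ2.
  [ 1  2  -3  7 ]
  [ 0  0  -1  1 ]
  [ 0  0   0  1 ]
Multiply ρ2 by -1.
  [ 1  2  -3   7 ]
  [ 0  0   1  -1 ]
  [ 0  0   0   1 ]
Add ρ3 to ρ2.
  [ 1  2  -3  7 ]
  [ 0  0   1  0 ]
  [ 0  0   0  1 ]
Subtract 7 times ρ3 from ρ1.
  [ 1  2  -3  0 ]
  [ 0  0   1  0 ]
  [ 0  0   0  1 ]
Add 3 times ρ2 to ρ1.
  [ 1  2  0  0 ]
  [ 0  0  1  0 ]
  [ 0  0  0  1 ]
Pivot columns are the columns containing a leading 1.

1, 3, 4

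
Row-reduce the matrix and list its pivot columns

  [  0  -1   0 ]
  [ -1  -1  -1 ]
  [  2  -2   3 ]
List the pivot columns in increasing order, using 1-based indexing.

1, 2, 3

R1 ↔ R2
  [ -1  -1  -1 ]
  [  0  -1   0 ]
  [  2  -2   3 ]
R1 ← -1·R1
  [ 1   1  1 ]
  [ 0  -1  0 ]
  [ 2  -2  3 ]
R3 ← R3 − 2·R1
  [ 1   1  1 ]
  [ 0  -1  0 ]
  [ 0  -4  1 ]
R2 ← -1·R2
  [ 1   1  1 ]
  [ 0   1  0 ]
  [ 0  -4  1 ]
R3 ← R3 + 4·R2
  [ 1  1  1 ]
  [ 0  1  0 ]
  [ 0  0  1 ]
R1 ← R1 − R3
  [ 1  1  0 ]
  [ 0  1  0 ]
  [ 0  0  1 ]
R1 ← R1 − R2
  [ 1  0  0 ]
  [ 0  1  0 ]
  [ 0  0  1 ]
Pivot columns are the columns containing a leading 1.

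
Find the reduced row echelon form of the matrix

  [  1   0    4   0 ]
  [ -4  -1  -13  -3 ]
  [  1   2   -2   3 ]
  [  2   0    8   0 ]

R2 → R2 + 4·R1
  [ 1   0   4   0 ]
  [ 0  -1   3  -3 ]
  [ 1   2  -2   3 ]
  [ 2   0   8   0 ]
R3 → R3 − R1
  [ 1   0   4   0 ]
  [ 0  -1   3  -3 ]
  [ 0   2  -6   3 ]
  [ 2   0   8   0 ]
R4 → R4 − 2·R1
  [ 1   0   4   0 ]
  [ 0  -1   3  -3 ]
  [ 0   2  -6   3 ]
  [ 0   0   0   0 ]
R2 → -1·R2
  [ 1  0   4  0 ]
  [ 0  1  -3  3 ]
  [ 0  2  -6  3 ]
  [ 0  0   0  0 ]
R3 → R3 − 2·R2
  [ 1  0   4   0 ]
  [ 0  1  -3   3 ]
  [ 0  0   0  -3 ]
  [ 0  0   0   0 ]
R3 → -1/3·R3
  [ 1  0   4  0 ]
  [ 0  1  -3  3 ]
  [ 0  0   0  1 ]
  [ 0  0   0  0 ]
R2 → R2 − 3·R3
  [ 1  0   4  0 ]
  [ 0  1  -3  0 ]
  [ 0  0   0  1 ]
  [ 0  0   0  0 ]

[[1, 0, 4, 0], [0, 1, -3, 0], [0, 0, 0, 1], [0, 0, 0, 0]]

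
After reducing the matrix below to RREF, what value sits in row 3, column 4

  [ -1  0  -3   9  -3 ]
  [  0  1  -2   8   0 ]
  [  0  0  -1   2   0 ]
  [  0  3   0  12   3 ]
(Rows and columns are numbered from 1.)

R1 → -1·R1
  [ 1  0   3  -9  3 ]
  [ 0  1  -2   8  0 ]
  [ 0  0  -1   2  0 ]
  [ 0  3   0  12  3 ]
R4 → R4 − 3·R2
  [ 1  0   3   -9  3 ]
  [ 0  1  -2    8  0 ]
  [ 0  0  -1    2  0 ]
  [ 0  0   6  -12  3 ]
R3 → -1·R3
  [ 1  0   3   -9  3 ]
  [ 0  1  -2    8  0 ]
  [ 0  0   1   -2  0 ]
  [ 0  0   6  -12  3 ]
R4 → R4 − 6·R3
  [ 1  0   3  -9  3 ]
  [ 0  1  -2   8  0 ]
  [ 0  0   1  -2  0 ]
  [ 0  0   0   0  3 ]
R4 → 1/3·R4
  [ 1  0   3  -9  3 ]
  [ 0  1  -2   8  0 ]
  [ 0  0   1  -2  0 ]
  [ 0  0   0   0  1 ]
R1 → R1 − 3·R4
  [ 1  0   3  -9  0 ]
  [ 0  1  -2   8  0 ]
  [ 0  0   1  -2  0 ]
  [ 0  0   0   0  1 ]
R2 → R2 + 2·R3
  [ 1  0  3  -9  0 ]
  [ 0  1  0   4  0 ]
  [ 0  0  1  -2  0 ]
  [ 0  0  0   0  1 ]
R1 → R1 − 3·R3
  [ 1  0  0  -3  0 ]
  [ 0  1  0   4  0 ]
  [ 0  0  1  -2  0 ]
  [ 0  0  0   0  1 ]

-2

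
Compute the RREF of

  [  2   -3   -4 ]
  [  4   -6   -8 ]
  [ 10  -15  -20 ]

[[1, -3/2, -2], [0, 0, 0], [0, 0, 0]]

ρ1 ← 1/2·ρ1
  [  1  -3/2   -2 ]
  [  4    -6   -8 ]
  [ 10   -15  -20 ]
ρ2 ← ρ2 − 4·ρ1
  [  1  -3/2   -2 ]
  [  0     0    0 ]
  [ 10   -15  -20 ]
ρ3 ← ρ3 − 10·ρ1
  [ 1  -3/2  -2 ]
  [ 0     0   0 ]
  [ 0     0   0 ]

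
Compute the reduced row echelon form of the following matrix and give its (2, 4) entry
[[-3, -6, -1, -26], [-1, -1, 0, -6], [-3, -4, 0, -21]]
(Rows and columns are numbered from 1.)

3

R1 ← -1/3·R1
  [  1   2  1/3  26/3 ]
  [ -1  -1    0    -6 ]
  [ -3  -4    0   -21 ]
R2 ← R2 + R1
  [  1   2  1/3  26/3 ]
  [  0   1  1/3   8/3 ]
  [ -3  -4    0   -21 ]
R3 ← R3 + 3·R1
  [ 1  2  1/3  26/3 ]
  [ 0  1  1/3   8/3 ]
  [ 0  2    1     5 ]
R3 ← R3 − 2·R2
  [ 1  2  1/3  26/3 ]
  [ 0  1  1/3   8/3 ]
  [ 0  0  1/3  -1/3 ]
R3 ← 3·R3
  [ 1  2  1/3  26/3 ]
  [ 0  1  1/3   8/3 ]
  [ 0  0    1    -1 ]
R2 ← R2 − 1/3·R3
  [ 1  2  1/3  26/3 ]
  [ 0  1    0     3 ]
  [ 0  0    1    -1 ]
R1 ← R1 − 1/3·R3
  [ 1  2  0   9 ]
  [ 0  1  0   3 ]
  [ 0  0  1  -1 ]
R1 ← R1 − 2·R2
  [ 1  0  0   3 ]
  [ 0  1  0   3 ]
  [ 0  0  1  -1 ]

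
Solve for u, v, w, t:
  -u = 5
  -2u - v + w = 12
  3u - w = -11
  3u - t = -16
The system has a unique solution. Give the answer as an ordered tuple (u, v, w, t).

(-5, -6, -4, 1)

Form the augmented matrix and row-reduce:
  [ -1   0   0   0  |    5 ]
  [ -2  -1   1   0  |   12 ]
  [  3   0  -1   0  |  -11 ]
  [  3   0   0  -1  |  -16 ]
R1 → -1·R1
  [  1   0   0   0  |   -5 ]
  [ -2  -1   1   0  |   12 ]
  [  3   0  -1   0  |  -11 ]
  [  3   0   0  -1  |  -16 ]
R2 → R2 + 2·R1
  [ 1   0   0   0  |   -5 ]
  [ 0  -1   1   0  |    2 ]
  [ 3   0  -1   0  |  -11 ]
  [ 3   0   0  -1  |  -16 ]
R3 → R3 − 3·R1
  [ 1   0   0   0  |   -5 ]
  [ 0  -1   1   0  |    2 ]
  [ 0   0  -1   0  |    4 ]
  [ 3   0   0  -1  |  -16 ]
R4 → R4 − 3·R1
  [ 1   0   0   0  |  -5 ]
  [ 0  -1   1   0  |   2 ]
  [ 0   0  -1   0  |   4 ]
  [ 0   0   0  -1  |  -1 ]
R2 → -1·R2
  [ 1  0   0   0  |  -5 ]
  [ 0  1  -1   0  |  -2 ]
  [ 0  0  -1   0  |   4 ]
  [ 0  0   0  -1  |  -1 ]
R3 → -1·R3
  [ 1  0   0   0  |  -5 ]
  [ 0  1  -1   0  |  -2 ]
  [ 0  0   1   0  |  -4 ]
  [ 0  0   0  -1  |  -1 ]
R4 → -1·R4
  [ 1  0   0  0  |  -5 ]
  [ 0  1  -1  0  |  -2 ]
  [ 0  0   1  0  |  -4 ]
  [ 0  0   0  1  |   1 ]
R2 → R2 + R3
  [ 1  0  0  0  |  -5 ]
  [ 0  1  0  0  |  -6 ]
  [ 0  0  1  0  |  -4 ]
  [ 0  0  0  1  |   1 ]
Reading off the last column: u = -5, v = -6, w = -4, t = 1.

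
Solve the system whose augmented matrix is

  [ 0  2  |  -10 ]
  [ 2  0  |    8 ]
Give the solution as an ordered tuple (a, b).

(4, -5)

r1 <-> r2
r1 ← 1/2·r1
r2 ← 1/2·r2
Reading off the last column: a = 4, b = -5.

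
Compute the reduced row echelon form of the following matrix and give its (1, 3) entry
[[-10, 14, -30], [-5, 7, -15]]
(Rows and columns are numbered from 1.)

ρ1 := -1/10·ρ1
  [  1  -7/5    3 ]
  [ -5     7  -15 ]
ρ2 := ρ2 + 5·ρ1
  [ 1  -7/5  3 ]
  [ 0     0  0 ]

3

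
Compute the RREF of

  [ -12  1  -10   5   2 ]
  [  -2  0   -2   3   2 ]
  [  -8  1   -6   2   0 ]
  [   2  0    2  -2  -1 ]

R1 := -1/12·R1
  [  1  -1/12  5/6  -5/12  -1/6 ]
  [ -2      0   -2      3     2 ]
  [ -8      1   -6      2     0 ]
  [  2      0    2     -2    -1 ]
R2 := R2 + 2·R1
  [  1  -1/12   5/6  -5/12  -1/6 ]
  [  0   -1/6  -1/3   13/6   5/3 ]
  [ -8      1    -6      2     0 ]
  [  2      0     2     -2    -1 ]
R3 := R3 + 8·R1
  [ 1  -1/12   5/6  -5/12  -1/6 ]
  [ 0   -1/6  -1/3   13/6   5/3 ]
  [ 0    1/3   2/3   -4/3  -4/3 ]
  [ 2      0     2     -2    -1 ]
R4 := R4 − 2·R1
  [ 1  -1/12   5/6  -5/12  -1/6 ]
  [ 0   -1/6  -1/3   13/6   5/3 ]
  [ 0    1/3   2/3   -4/3  -4/3 ]
  [ 0    1/6   1/3   -7/6  -2/3 ]
R2 := -6·R2
  [ 1  -1/12  5/6  -5/12  -1/6 ]
  [ 0      1    2    -13   -10 ]
  [ 0    1/3  2/3   -4/3  -4/3 ]
  [ 0    1/6  1/3   -7/6  -2/3 ]
R3 := R3 − 1/3·R2
  [ 1  -1/12  5/6  -5/12  -1/6 ]
  [ 0      1    2    -13   -10 ]
  [ 0      0    0      3     2 ]
  [ 0    1/6  1/3   -7/6  -2/3 ]
R4 := R4 − 1/6·R2
  [ 1  -1/12  5/6  -5/12  -1/6 ]
  [ 0      1    2    -13   -10 ]
  [ 0      0    0      3     2 ]
  [ 0      0    0      1     1 ]
R3 := 1/3·R3
  [ 1  -1/12  5/6  -5/12  -1/6 ]
  [ 0      1    2    -13   -10 ]
  [ 0      0    0      1   2/3 ]
  [ 0      0    0      1     1 ]
R4 := R4 − R3
  [ 1  -1/12  5/6  -5/12  -1/6 ]
  [ 0      1    2    -13   -10 ]
  [ 0      0    0      1   2/3 ]
  [ 0      0    0      0   1/3 ]
R4 := 3·R4
  [ 1  -1/12  5/6  -5/12  -1/6 ]
  [ 0      1    2    -13   -10 ]
  [ 0      0    0      1   2/3 ]
  [ 0      0    0      0     1 ]
R3 := R3 − 2/3·R4
  [ 1  -1/12  5/6  -5/12  -1/6 ]
  [ 0      1    2    -13   -10 ]
  [ 0      0    0      1     0 ]
  [ 0      0    0      0     1 ]
R2 := R2 + 10·R4
  [ 1  -1/12  5/6  -5/12  -1/6 ]
  [ 0      1    2    -13     0 ]
  [ 0      0    0      1     0 ]
  [ 0      0    0      0     1 ]
R1 := R1 + 1/6·R4
  [ 1  -1/12  5/6  -5/12  0 ]
  [ 0      1    2    -13  0 ]
  [ 0      0    0      1  0 ]
  [ 0      0    0      0  1 ]
R2 := R2 + 13·R3
  [ 1  -1/12  5/6  -5/12  0 ]
  [ 0      1    2      0  0 ]
  [ 0      0    0      1  0 ]
  [ 0      0    0      0  1 ]
R1 := R1 + 5/12·R3
  [ 1  -1/12  5/6  0  0 ]
  [ 0      1    2  0  0 ]
  [ 0      0    0  1  0 ]
  [ 0      0    0  0  1 ]
R1 := R1 + 1/12·R2
  [ 1  0  1  0  0 ]
  [ 0  1  2  0  0 ]
  [ 0  0  0  1  0 ]
  [ 0  0  0  0  1 ]

[[1, 0, 1, 0, 0], [0, 1, 2, 0, 0], [0, 0, 0, 1, 0], [0, 0, 0, 0, 1]]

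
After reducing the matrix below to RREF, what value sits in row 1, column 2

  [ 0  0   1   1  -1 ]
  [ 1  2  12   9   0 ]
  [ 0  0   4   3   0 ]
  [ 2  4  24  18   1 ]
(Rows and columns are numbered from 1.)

2

R1 <=> R2
  [ 1  2  12   9   0 ]
  [ 0  0   1   1  -1 ]
  [ 0  0   4   3   0 ]
  [ 2  4  24  18   1 ]
R4 := R4 − 2·R1
  [ 1  2  12  9   0 ]
  [ 0  0   1  1  -1 ]
  [ 0  0   4  3   0 ]
  [ 0  0   0  0   1 ]
R3 := R3 − 4·R2
  [ 1  2  12   9   0 ]
  [ 0  0   1   1  -1 ]
  [ 0  0   0  -1   4 ]
  [ 0  0   0   0   1 ]
R3 := -1·R3
  [ 1  2  12  9   0 ]
  [ 0  0   1  1  -1 ]
  [ 0  0   0  1  -4 ]
  [ 0  0   0  0   1 ]
R3 := R3 + 4·R4
  [ 1  2  12  9   0 ]
  [ 0  0   1  1  -1 ]
  [ 0  0   0  1   0 ]
  [ 0  0   0  0   1 ]
R2 := R2 + R4
  [ 1  2  12  9  0 ]
  [ 0  0   1  1  0 ]
  [ 0  0   0  1  0 ]
  [ 0  0   0  0  1 ]
R2 := R2 − R3
  [ 1  2  12  9  0 ]
  [ 0  0   1  0  0 ]
  [ 0  0   0  1  0 ]
  [ 0  0   0  0  1 ]
R1 := R1 − 9·R3
  [ 1  2  12  0  0 ]
  [ 0  0   1  0  0 ]
  [ 0  0   0  1  0 ]
  [ 0  0   0  0  1 ]
R1 := R1 − 12·R2
  [ 1  2  0  0  0 ]
  [ 0  0  1  0  0 ]
  [ 0  0  0  1  0 ]
  [ 0  0  0  0  1 ]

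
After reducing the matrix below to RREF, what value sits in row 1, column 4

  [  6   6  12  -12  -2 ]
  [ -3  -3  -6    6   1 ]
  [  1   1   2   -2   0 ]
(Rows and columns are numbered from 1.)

-2

r1 := 1/6·r1
r2 := r2 + 3·r1
r3 := r3 − r1
r2 <-> r3
r2 := 3·r2
r1 := r1 + 1/3·r2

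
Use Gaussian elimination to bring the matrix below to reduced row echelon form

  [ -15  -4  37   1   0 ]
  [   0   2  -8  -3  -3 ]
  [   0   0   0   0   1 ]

[[1, 0, -7/5, 1/3, 0], [0, 1, -4, -3/2, 0], [0, 0, 0, 0, 1]]

r1 ← -1/15·r1
  [ 1  4/15  -37/15  -1/15   0 ]
  [ 0     2      -8     -3  -3 ]
  [ 0     0       0      0   1 ]
r2 ← 1/2·r2
  [ 1  4/15  -37/15  -1/15     0 ]
  [ 0     1      -4   -3/2  -3/2 ]
  [ 0     0       0      0     1 ]
r2 ← r2 + 3/2·r3
  [ 1  4/15  -37/15  -1/15  0 ]
  [ 0     1      -4   -3/2  0 ]
  [ 0     0       0      0  1 ]
r1 ← r1 − 4/15·r2
  [ 1  0  -7/5   1/3  0 ]
  [ 0  1    -4  -3/2  0 ]
  [ 0  0     0     0  1 ]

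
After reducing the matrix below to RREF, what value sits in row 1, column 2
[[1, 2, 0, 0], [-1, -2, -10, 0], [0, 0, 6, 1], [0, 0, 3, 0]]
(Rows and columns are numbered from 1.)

2

R2 -> R2 + R1
  [ 1  2    0  0 ]
  [ 0  0  -10  0 ]
  [ 0  0    6  1 ]
  [ 0  0    3  0 ]
R2 -> -1/10·R2
  [ 1  2  0  0 ]
  [ 0  0  1  0 ]
  [ 0  0  6  1 ]
  [ 0  0  3  0 ]
R3 -> R3 − 6·R2
  [ 1  2  0  0 ]
  [ 0  0  1  0 ]
  [ 0  0  0  1 ]
  [ 0  0  3  0 ]
R4 -> R4 − 3·R2
  [ 1  2  0  0 ]
  [ 0  0  1  0 ]
  [ 0  0  0  1 ]
  [ 0  0  0  0 ]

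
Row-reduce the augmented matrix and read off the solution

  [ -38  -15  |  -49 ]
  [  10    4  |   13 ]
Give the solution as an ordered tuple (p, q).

(1/2, 2)

ρ1 := -1/38·ρ1
  [  1  15/38  |  49/38 ]
  [ 10      4  |     13 ]
ρ2 := ρ2 − 10·ρ1
  [ 1  15/38  |  49/38 ]
  [ 0   1/19  |   2/19 ]
ρ2 := 19·ρ2
  [ 1  15/38  |  49/38 ]
  [ 0      1  |      2 ]
ρ1 := ρ1 − 15/38·ρ2
  [ 1  0  |  1/2 ]
  [ 0  1  |    2 ]
Reading off the last column: p = 1/2, q = 2.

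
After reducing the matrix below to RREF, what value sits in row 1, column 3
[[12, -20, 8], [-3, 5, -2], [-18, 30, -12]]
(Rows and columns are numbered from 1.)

2/3

ρ1 := 1/12·ρ1
ρ2 := ρ2 + 3·ρ1
ρ3 := ρ3 + 18·ρ1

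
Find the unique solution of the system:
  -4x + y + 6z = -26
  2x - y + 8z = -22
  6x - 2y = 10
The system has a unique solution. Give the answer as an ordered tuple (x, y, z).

(3, 4, -3)

Form the augmented matrix and row-reduce:
  [ -4   1  6  |  -26 ]
  [  2  -1  8  |  -22 ]
  [  6  -2  0  |   10 ]
R1 := -1/4·R1
  [ 1  -1/4  -3/2  |  13/2 ]
  [ 2    -1     8  |   -22 ]
  [ 6    -2     0  |    10 ]
R2 := R2 − 2·R1
  [ 1  -1/4  -3/2  |  13/2 ]
  [ 0  -1/2    11  |   -35 ]
  [ 6    -2     0  |    10 ]
R3 := R3 − 6·R1
  [ 1  -1/4  -3/2  |  13/2 ]
  [ 0  -1/2    11  |   -35 ]
  [ 0  -1/2     9  |   -29 ]
R2 := -2·R2
  [ 1  -1/4  -3/2  |  13/2 ]
  [ 0     1   -22  |    70 ]
  [ 0  -1/2     9  |   -29 ]
R3 := R3 + 1/2·R2
  [ 1  -1/4  -3/2  |  13/2 ]
  [ 0     1   -22  |    70 ]
  [ 0     0    -2  |     6 ]
R3 := -1/2·R3
  [ 1  -1/4  -3/2  |  13/2 ]
  [ 0     1   -22  |    70 ]
  [ 0     0     1  |    -3 ]
R2 := R2 + 22·R3
  [ 1  -1/4  -3/2  |  13/2 ]
  [ 0     1     0  |     4 ]
  [ 0     0     1  |    -3 ]
R1 := R1 + 3/2·R3
  [ 1  -1/4  0  |   2 ]
  [ 0     1  0  |   4 ]
  [ 0     0  1  |  -3 ]
R1 := R1 + 1/4·R2
  [ 1  0  0  |   3 ]
  [ 0  1  0  |   4 ]
  [ 0  0  1  |  -3 ]
Reading off the last column: x = 3, y = 4, z = -3.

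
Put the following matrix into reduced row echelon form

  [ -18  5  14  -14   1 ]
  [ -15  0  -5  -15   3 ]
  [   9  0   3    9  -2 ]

[[1, 0, 1/3, 1, 0], [0, 1, 4, 4/5, 0], [0, 0, 0, 0, 1]]

Multiply R1 by -1/18.
  [   1  -5/18  -7/9  7/9  -1/18 ]
  [ -15      0    -5  -15      3 ]
  [   9      0     3    9     -2 ]
Add 15 times R1 to R2.
  [ 1  -5/18   -7/9    7/9  -1/18 ]
  [ 0  -25/6  -50/3  -10/3   13/6 ]
  [ 9      0      3      9     -2 ]
Subtract 9 times R1 from R3.
  [ 1  -5/18   -7/9    7/9  -1/18 ]
  [ 0  -25/6  -50/3  -10/3   13/6 ]
  [ 0    5/2     10      2   -3/2 ]
Multiply R2 by -6/25.
  [ 1  -5/18  -7/9  7/9   -1/18 ]
  [ 0      1     4  4/5  -13/25 ]
  [ 0    5/2    10    2    -3/2 ]
Subtract 5/2 times R2 from R3.
  [ 1  -5/18  -7/9  7/9   -1/18 ]
  [ 0      1     4  4/5  -13/25 ]
  [ 0      0     0    0    -1/5 ]
Multiply R3 by -5.
  [ 1  -5/18  -7/9  7/9   -1/18 ]
  [ 0      1     4  4/5  -13/25 ]
  [ 0      0     0    0       1 ]
Add 13/25 times R3 to R2.
  [ 1  -5/18  -7/9  7/9  -1/18 ]
  [ 0      1     4  4/5      0 ]
  [ 0      0     0    0      1 ]
Add 1/18 times R3 to R1.
  [ 1  -5/18  -7/9  7/9  0 ]
  [ 0      1     4  4/5  0 ]
  [ 0      0     0    0  1 ]
Add 5/18 times R2 to R1.
  [ 1  0  1/3    1  0 ]
  [ 0  1    4  4/5  0 ]
  [ 0  0    0    0  1 ]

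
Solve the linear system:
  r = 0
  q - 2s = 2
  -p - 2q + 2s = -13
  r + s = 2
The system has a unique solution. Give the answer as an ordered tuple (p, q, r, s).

Form the augmented matrix and row-reduce:
  [  0   0  1   0  |    0 ]
  [  0   1  0  -2  |    2 ]
  [ -1  -2  0   2  |  -13 ]
  [  0   0  1   1  |    2 ]
ρ1 <=> ρ3
  [ -1  -2  0   2  |  -13 ]
  [  0   1  0  -2  |    2 ]
  [  0   0  1   0  |    0 ]
  [  0   0  1   1  |    2 ]
ρ1 → -1·ρ1
  [ 1  2  0  -2  |  13 ]
  [ 0  1  0  -2  |   2 ]
  [ 0  0  1   0  |   0 ]
  [ 0  0  1   1  |   2 ]
ρ4 → ρ4 − ρ3
  [ 1  2  0  -2  |  13 ]
  [ 0  1  0  -2  |   2 ]
  [ 0  0  1   0  |   0 ]
  [ 0  0  0   1  |   2 ]
ρ2 → ρ2 + 2·ρ4
  [ 1  2  0  -2  |  13 ]
  [ 0  1  0   0  |   6 ]
  [ 0  0  1   0  |   0 ]
  [ 0  0  0   1  |   2 ]
ρ1 → ρ1 + 2·ρ4
  [ 1  2  0  0  |  17 ]
  [ 0  1  0  0  |   6 ]
  [ 0  0  1  0  |   0 ]
  [ 0  0  0  1  |   2 ]
ρ1 → ρ1 − 2·ρ2
  [ 1  0  0  0  |  5 ]
  [ 0  1  0  0  |  6 ]
  [ 0  0  1  0  |  0 ]
  [ 0  0  0  1  |  2 ]
Reading off the last column: p = 5, q = 6, r = 0, s = 2.

(5, 6, 0, 2)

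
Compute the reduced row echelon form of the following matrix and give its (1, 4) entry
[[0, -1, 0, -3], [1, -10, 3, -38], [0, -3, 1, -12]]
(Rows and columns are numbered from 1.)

R1 <-> R2
  [ 1  -10  3  -38 ]
  [ 0   -1  0   -3 ]
  [ 0   -3  1  -12 ]
R2 -> -1·R2
  [ 1  -10  3  -38 ]
  [ 0    1  0    3 ]
  [ 0   -3  1  -12 ]
R3 -> R3 + 3·R2
  [ 1  -10  3  -38 ]
  [ 0    1  0    3 ]
  [ 0    0  1   -3 ]
R1 -> R1 − 3·R3
  [ 1  -10  0  -29 ]
  [ 0    1  0    3 ]
  [ 0    0  1   -3 ]
R1 -> R1 + 10·R2
  [ 1  0  0   1 ]
  [ 0  1  0   3 ]
  [ 0  0  1  -3 ]

1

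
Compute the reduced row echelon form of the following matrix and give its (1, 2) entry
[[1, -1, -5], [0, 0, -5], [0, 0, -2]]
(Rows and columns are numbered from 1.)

ρ2 ← -1/5·ρ2
ρ3 ← ρ3 + 2·ρ2
ρ1 ← ρ1 + 5·ρ2

-1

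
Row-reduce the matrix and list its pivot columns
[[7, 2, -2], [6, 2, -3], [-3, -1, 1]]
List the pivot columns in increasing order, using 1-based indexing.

1, 2, 3

r1 ← 1/7·r1
r2 ← r2 − 6·r1
r3 ← r3 + 3·r1
r2 ← 7/2·r2
r3 ← r3 + 1/7·r2
r3 ← -2·r3
r2 ← r2 + 9/2·r3
r1 ← r1 + 2/7·r3
r1 ← r1 − 2/7·r2
Pivot columns are the columns containing a leading 1.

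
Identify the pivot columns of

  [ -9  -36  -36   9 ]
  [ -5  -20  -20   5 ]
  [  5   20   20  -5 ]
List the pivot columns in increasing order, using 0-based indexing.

0

ρ1 ← -1/9·ρ1
  [  1    4    4  -1 ]
  [ -5  -20  -20   5 ]
  [  5   20   20  -5 ]
ρ2 ← ρ2 + 5·ρ1
  [ 1   4   4  -1 ]
  [ 0   0   0   0 ]
  [ 5  20  20  -5 ]
ρ3 ← ρ3 − 5·ρ1
  [ 1  4  4  -1 ]
  [ 0  0  0   0 ]
  [ 0  0  0   0 ]
Pivot columns are the columns containing a leading 1.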